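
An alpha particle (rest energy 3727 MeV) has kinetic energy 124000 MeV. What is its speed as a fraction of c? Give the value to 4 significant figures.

γ = 1 + K/(m₀c²) = 1 + 124000/3727 = 34.2707
β = √(1 − 1/γ²) = 0.9996

β ≈ 0.9996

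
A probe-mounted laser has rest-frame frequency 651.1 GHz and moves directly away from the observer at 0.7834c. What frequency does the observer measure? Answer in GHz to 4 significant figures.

f_obs ≈ 226.9 GHz

Relativistic Doppler: f_obs = f_src √((1−β)/(1+β))
= 651.1 × √(0.216600/1.78340) = 651.1 × 0.348502 = 226.9 GHz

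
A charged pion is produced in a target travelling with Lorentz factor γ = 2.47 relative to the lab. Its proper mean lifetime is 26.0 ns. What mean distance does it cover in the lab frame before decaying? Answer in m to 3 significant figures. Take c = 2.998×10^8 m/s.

d ≈ 17.6 m

β = √(1 − 1/γ²) = √(1 − 1/2.47²) = 0.91438
Dilated lifetime: Δt = γτ₀ = 2.47 × 26.0 ns = 64.220 ns
d = vΔt = 0.91438c × 64.220 ns = 2.7413×10^8 m/s × 6.4220×10^-8 s = 17.6 m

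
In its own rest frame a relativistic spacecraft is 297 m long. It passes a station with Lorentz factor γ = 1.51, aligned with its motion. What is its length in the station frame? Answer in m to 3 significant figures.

L ≈ 197 m

γ = 1.51 (given)
Length contraction: L = L₀/γ = 297/1.51 = 197 m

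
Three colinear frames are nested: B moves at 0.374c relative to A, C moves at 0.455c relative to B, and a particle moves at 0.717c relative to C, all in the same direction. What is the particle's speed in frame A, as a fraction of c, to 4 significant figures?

u ≈ 0.9453c

Compose boost 2: (0.455 + 0.374)/(1 + 0.455×0.374) = 0.8290/1.17017 = 0.708444
Compose boost 3: (0.717 + 0.708444)/(1 + 0.717×0.708444) = 1.42544/1.50795 = 0.9453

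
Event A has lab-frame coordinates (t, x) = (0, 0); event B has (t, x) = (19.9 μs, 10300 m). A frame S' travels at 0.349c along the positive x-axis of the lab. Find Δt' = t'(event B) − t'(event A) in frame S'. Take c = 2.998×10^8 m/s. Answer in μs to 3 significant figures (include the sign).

Δt' ≈ 8.44 μs

γ = 1/√(1 − 0.349²) = 1.0671
Δt' = γ(Δt − vΔx/c²) = 1.0671 × (19.9 μs − 0.349×10300 m / (2.998×10^8 m/s))
= 1.0671 × (7.9097 μs) = 8.44 μs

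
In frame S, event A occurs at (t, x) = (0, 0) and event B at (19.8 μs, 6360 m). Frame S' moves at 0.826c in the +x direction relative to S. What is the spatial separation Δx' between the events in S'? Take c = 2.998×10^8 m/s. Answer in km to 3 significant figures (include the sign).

Δx' ≈ 2.58 km

γ = 1/√(1 − 0.826²) = 1.7741
Δx' = γ(Δx − vΔt) = 1.7741 × (6360 m − 0.826×(2.998×10^8 m/s)×19.8×10^-6 s)
= 1.7741 × (1456.8 m) = 2.58 km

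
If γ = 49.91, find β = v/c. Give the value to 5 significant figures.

β = √(1 − 1/γ²) = √(1 − 1/49.91²) = √(0.9995986) = 0.99980

β ≈ 0.99980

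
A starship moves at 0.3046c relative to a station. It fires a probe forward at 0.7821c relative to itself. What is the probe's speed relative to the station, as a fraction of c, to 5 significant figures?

u ≈ 0.87763c

Relativistic velocity addition: u = (u' + v)/(1 + u'v/c²)
= (0.7821 + 0.3046)/(1 + 0.7821×0.3046) = 1.0867/1.238228 = 0.87763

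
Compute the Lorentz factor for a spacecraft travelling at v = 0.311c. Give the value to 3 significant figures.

γ ≈ 1.05

γ = 1/√(1 − β²) = 1/√(1 − 0.311²) = 1/√(0.90328) = 1.05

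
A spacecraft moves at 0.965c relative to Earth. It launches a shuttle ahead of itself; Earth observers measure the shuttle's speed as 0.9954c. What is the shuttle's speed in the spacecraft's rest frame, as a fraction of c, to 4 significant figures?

Inverse velocity addition: u' = (u − v)/(1 − uv/c²)
= (0.9954 − 0.965)/(1 − 0.9954×0.965) = 0.03040/0.0394390 = 0.7708

u' ≈ 0.7708c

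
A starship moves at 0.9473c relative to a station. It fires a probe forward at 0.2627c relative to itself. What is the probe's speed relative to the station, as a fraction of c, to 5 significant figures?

Relativistic velocity addition: u = (u' + v)/(1 + u'v/c²)
= (0.2627 + 0.9473)/(1 + 0.2627×0.9473) = 1.2100/1.248856 = 0.96889

u ≈ 0.96889c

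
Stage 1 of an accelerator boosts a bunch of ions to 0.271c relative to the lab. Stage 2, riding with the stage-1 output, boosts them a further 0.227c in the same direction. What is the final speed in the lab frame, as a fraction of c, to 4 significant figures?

Compose boost 2: (0.227 + 0.271)/(1 + 0.227×0.271) = 0.4980/1.06152 = 0.4691

u ≈ 0.4691c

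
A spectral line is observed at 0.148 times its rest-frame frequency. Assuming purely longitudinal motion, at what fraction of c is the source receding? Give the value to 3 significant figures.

β ≈ 0.957

f_obs/f_src = √((1−β)/(1+β)) = 0.148  ⇒  (1−β)/(1+β) = 0.021904
β = |1 − D²|/(1 + D²) = |1 − 0.021904|/(1 + 0.021904) = 0.957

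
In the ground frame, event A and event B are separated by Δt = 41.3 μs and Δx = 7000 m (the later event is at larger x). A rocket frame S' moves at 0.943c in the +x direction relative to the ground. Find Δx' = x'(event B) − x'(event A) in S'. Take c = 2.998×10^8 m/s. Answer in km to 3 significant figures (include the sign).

γ = 1/√(1 − 0.943²) = 3.0049
Δx' = γ(Δx − vΔt) = 3.0049 × (7000 m − 0.943×(2.998×10^8 m/s)×41.3×10^-6 s)
= 3.0049 × (-4676.0 m) = -14.1 km

Δx' ≈ -14.1 km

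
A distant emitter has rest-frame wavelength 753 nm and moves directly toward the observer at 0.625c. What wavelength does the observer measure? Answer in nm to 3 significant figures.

Relativistic Doppler: λ_obs = λ_src √((1−β)/(1+β))
= 753 × √(0.37500/1.6250) = 753 × 0.48038 = 362 nm

λ_obs ≈ 362 nm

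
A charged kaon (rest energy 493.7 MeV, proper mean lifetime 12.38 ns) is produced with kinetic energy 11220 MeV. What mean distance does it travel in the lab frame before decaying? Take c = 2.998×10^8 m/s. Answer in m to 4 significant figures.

γ = 1 + K/(m₀c²) = 1 + 11220/493.7 = 23.7264
β = √(1 − 1/γ²) = 0.999111
Dilated lifetime: γτ₀ = 23.7264 × 12.38 ns = 293.732 ns
d = βc·γτ₀ = 0.999111 × (2.998×10^8 m/s) × 2.93732×10^-7 s = 87.98 m

d ≈ 87.98 m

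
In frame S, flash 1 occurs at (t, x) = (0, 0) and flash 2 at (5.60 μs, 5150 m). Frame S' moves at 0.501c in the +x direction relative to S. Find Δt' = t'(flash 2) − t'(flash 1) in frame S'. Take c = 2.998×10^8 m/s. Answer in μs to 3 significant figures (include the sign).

Δt' ≈ -3.47 μs

γ = 1/√(1 − 0.501²) = 1.1555
Δt' = γ(Δt − vΔx/c²) = 1.1555 × (5.60 μs − 0.501×5150 m / (2.998×10^8 m/s))
= 1.1555 × (-3.0062 μs) = -3.47 μs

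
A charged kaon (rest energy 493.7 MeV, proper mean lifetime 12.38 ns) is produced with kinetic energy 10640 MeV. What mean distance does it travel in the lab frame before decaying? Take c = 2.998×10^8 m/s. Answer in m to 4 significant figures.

γ = 1 + K/(m₀c²) = 1 + 10640/493.7 = 22.5515
β = √(1 − 1/γ²) = 0.999016
Dilated lifetime: γτ₀ = 22.5515 × 12.38 ns = 279.188 ns
d = βc·γτ₀ = 0.999016 × (2.998×10^8 m/s) × 2.79188×10^-7 s = 83.62 m

d ≈ 83.62 m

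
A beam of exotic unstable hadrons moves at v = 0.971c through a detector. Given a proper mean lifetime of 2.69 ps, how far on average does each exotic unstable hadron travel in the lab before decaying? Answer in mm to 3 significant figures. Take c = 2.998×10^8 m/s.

d ≈ 3.28 mm

γ = 1/√(1 − 0.971²) = 4.1827
Dilated lifetime: Δt = γτ₀ = 4.1827 × 2.69 ps = 11.251 ps
d = vΔt = 0.971c × 11.251 ps = 2.9111×10^8 m/s × 1.1251×10^-11 s = 3.28 mm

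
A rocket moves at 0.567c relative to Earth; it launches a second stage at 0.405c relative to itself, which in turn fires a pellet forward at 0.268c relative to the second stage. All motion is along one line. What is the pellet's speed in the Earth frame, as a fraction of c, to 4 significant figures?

u ≈ 0.8734c

Compose boost 2: (0.405 + 0.567)/(1 + 0.405×0.567) = 0.9720/1.22964 = 0.790478
Compose boost 3: (0.268 + 0.790478)/(1 + 0.268×0.790478) = 1.05848/1.21185 = 0.8734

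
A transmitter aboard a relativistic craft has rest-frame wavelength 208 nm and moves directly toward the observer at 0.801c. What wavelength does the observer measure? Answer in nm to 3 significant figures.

λ_obs ≈ 69.1 nm

Relativistic Doppler: λ_obs = λ_src √((1−β)/(1+β))
= 208 × √(0.19900/1.8010) = 208 × 0.33241 = 69.1 nm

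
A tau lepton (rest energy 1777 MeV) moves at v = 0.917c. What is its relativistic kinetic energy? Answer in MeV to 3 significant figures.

K ≈ 2680 MeV

γ = 1/√(1 − 0.917²) = 2.5070
K = (γ − 1)m₀c² = (2.5070 − 1) × 1777 MeV = 1.5070 × 1777 MeV = 2680 MeV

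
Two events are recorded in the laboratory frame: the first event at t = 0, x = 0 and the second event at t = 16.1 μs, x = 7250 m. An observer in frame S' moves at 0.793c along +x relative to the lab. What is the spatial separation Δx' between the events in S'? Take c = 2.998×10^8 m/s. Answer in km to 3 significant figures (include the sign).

γ = 1/√(1 − 0.793²) = 1.6414
Δx' = γ(Δx − vΔt) = 1.6414 × (7250 m − 0.793×(2.998×10^8 m/s)×16.1×10^-6 s)
= 1.6414 × (3422.4 m) = 5.62 km

Δx' ≈ 5.62 km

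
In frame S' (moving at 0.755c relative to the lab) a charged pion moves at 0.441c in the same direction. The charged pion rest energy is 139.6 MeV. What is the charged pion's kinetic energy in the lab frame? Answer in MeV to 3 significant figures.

K ≈ 177 MeV

u_lab = (0.441 + 0.755)/(1 + 0.441×0.755) = 0.897255
γ = 1/√(1 − 0.897255²) = 2.2649
K = (γ − 1)m₀c² = (2.2649 − 1) × 139.6 = 1.2649 × 139.6 = 177 MeV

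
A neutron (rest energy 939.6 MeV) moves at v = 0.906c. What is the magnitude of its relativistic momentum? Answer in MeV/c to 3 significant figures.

γ = 1/√(1 − 0.906²) = 2.3625
p = γβm₀c = 2.3625 × 0.906 × 939.6 MeV/c = 2010 MeV/c

p ≈ 2010 MeV/c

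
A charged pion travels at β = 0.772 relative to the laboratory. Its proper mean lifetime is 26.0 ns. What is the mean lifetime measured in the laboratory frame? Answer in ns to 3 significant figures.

γ = 1/√(1 − 0.772²) = 1.5733
Time dilation: Δt = γτ₀ = 1.5733 × 26.0 ns = 40.9 ns

Δt ≈ 40.9 ns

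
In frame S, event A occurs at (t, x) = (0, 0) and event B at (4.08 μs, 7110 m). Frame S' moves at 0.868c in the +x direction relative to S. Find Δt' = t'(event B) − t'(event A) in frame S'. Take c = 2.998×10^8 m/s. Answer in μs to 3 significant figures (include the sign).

Δt' ≈ -33.2 μs

γ = 1/√(1 − 0.868²) = 2.0138
Δt' = γ(Δt − vΔx/c²) = 2.0138 × (4.08 μs − 0.868×7110 m / (2.998×10^8 m/s))
= 2.0138 × (-16.505 μs) = -33.2 μs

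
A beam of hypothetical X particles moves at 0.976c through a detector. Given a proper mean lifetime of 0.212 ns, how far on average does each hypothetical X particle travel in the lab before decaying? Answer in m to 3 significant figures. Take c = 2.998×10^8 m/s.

γ = 1/√(1 − 0.976²) = 4.5920
Dilated lifetime: Δt = γτ₀ = 4.5920 × 0.212 ns = 0.97350 ns
d = vΔt = 0.976c × 0.97350 ns = 2.9260×10^8 m/s × 9.7350×10^-10 s = 0.285 m

d ≈ 0.285 m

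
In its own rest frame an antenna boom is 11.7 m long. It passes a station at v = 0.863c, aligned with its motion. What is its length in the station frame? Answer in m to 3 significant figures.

L ≈ 5.91 m

γ = 1/√(1 − 0.863²) = 1.9794
Length contraction: L = L₀/γ = 11.7/1.9794 = 5.91 m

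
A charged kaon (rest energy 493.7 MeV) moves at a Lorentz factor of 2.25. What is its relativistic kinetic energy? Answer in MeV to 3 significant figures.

γ = 2.25 (given)
K = (γ − 1)m₀c² = (2.25 − 1) × 493.7 MeV = 1.2500 × 493.7 MeV = 617 MeV

K ≈ 617 MeV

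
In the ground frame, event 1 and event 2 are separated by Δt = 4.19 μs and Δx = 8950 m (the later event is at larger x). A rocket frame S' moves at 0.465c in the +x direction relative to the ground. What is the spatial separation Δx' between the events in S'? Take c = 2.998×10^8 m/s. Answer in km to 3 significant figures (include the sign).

Δx' ≈ 9.45 km

γ = 1/√(1 − 0.465²) = 1.1295
Δx' = γ(Δx − vΔt) = 1.1295 × (8950 m − 0.465×(2.998×10^8 m/s)×4.19×10^-6 s)
= 1.1295 × (8365.9 m) = 9.45 km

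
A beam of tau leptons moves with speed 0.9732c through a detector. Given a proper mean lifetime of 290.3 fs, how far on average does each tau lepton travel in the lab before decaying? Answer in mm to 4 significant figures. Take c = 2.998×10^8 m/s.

d ≈ 0.3683 mm

γ = 1/√(1 − 0.9732²) = 4.34858
Dilated lifetime: Δt = γτ₀ = 4.34858 × 290.3 fs = 1262.39 fs
d = vΔt = 0.9732c × 1262.39 fs = 2.91765×10^8 m/s × 1.26239×10^-12 s = 0.3683 mm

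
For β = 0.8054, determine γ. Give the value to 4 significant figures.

γ = 1/√(1 − β²) = 1/√(1 − 0.8054²) = 1/√(0.351331) = 1.687

γ ≈ 1.687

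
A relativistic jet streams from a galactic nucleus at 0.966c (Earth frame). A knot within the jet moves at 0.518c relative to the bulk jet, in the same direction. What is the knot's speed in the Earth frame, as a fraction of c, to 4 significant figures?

u ≈ 0.9891c

Relativistic velocity addition: u = (u' + v)/(1 + u'v/c²)
= (0.518 + 0.966)/(1 + 0.518×0.966) = 1.484/1.50039 = 0.9891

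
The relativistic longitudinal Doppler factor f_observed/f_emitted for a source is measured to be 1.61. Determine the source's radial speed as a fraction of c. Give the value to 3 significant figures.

f_obs/f_src = √((1+β)/(1−β)) = 1.61  ⇒  (1+β)/(1−β) = 2.5921
β = |1 − D²|/(1 + D²) = |1 − 2.5921|/(1 + 2.5921) = 0.443

β ≈ 0.443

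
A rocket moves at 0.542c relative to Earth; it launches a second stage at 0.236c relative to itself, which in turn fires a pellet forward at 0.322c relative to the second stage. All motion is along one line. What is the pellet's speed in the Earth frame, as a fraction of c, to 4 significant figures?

Compose boost 2: (0.236 + 0.542)/(1 + 0.236×0.542) = 0.7780/1.12791 = 0.689770
Compose boost 3: (0.322 + 0.689770)/(1 + 0.322×0.689770) = 1.01177/1.22211 = 0.8279

u ≈ 0.8279c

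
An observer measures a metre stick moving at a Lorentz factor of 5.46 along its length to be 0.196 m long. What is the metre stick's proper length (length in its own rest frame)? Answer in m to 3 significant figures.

γ = 5.46 (given)
L₀ = γL = 5.46 × 0.196 = 1.07 m

L₀ ≈ 1.07 m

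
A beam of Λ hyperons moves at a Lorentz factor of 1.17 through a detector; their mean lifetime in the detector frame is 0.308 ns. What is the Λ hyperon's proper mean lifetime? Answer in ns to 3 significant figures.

τ₀ ≈ 0.263 ns

γ = 1.17 (given)
Proper time: τ₀ = Δt/γ = 0.308/1.17 = 0.263 ns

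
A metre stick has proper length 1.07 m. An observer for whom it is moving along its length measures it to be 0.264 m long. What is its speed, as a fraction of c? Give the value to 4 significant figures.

γ = L₀/L = 1.07/0.264 = 4.05303
β = √(1 − 1/γ²) = 0.9691

β ≈ 0.9691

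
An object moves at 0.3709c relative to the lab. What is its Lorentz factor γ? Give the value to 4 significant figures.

γ ≈ 1.077

γ = 1/√(1 − β²) = 1/√(1 − 0.3709²) = 1/√(0.862433) = 1.077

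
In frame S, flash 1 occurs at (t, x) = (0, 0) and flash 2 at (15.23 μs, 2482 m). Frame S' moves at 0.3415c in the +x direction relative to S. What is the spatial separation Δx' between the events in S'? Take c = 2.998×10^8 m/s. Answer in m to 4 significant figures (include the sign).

γ = 1/√(1 − 0.3415²) = 1.06396
Δx' = γ(Δx − vΔt) = 1.06396 × (2482 m − 0.3415×(2.998×10^8 m/s)×15.23×10^-6 s)
= 1.06396 × (922.727 m) = 981.7 m

Δx' ≈ 981.7 m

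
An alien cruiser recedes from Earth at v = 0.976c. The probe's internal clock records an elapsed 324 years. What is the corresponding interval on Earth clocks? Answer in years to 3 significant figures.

Δt ≈ 1490 years

γ = 1/√(1 − 0.976²) = 4.5920
Time dilation: Δt = γτ₀ = 4.5920 × 324 years = 1490 years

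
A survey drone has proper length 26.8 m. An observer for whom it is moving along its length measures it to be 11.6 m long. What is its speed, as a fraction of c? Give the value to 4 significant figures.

γ = L₀/L = 26.8/11.6 = 2.31034
β = √(1 − 1/γ²) = 0.9015

β ≈ 0.9015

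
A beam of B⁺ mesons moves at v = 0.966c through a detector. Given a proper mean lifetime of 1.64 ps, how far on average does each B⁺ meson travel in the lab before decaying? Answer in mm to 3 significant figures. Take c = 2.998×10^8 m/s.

γ = 1/√(1 − 0.966²) = 3.8678
Dilated lifetime: Δt = γτ₀ = 3.8678 × 1.64 ps = 6.3433 ps
d = vΔt = 0.966c × 6.3433 ps = 2.8961×10^8 m/s × 6.3433×10^-12 s = 1.84 mm

d ≈ 1.84 mm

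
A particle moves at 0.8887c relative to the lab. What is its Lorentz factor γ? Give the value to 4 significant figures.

γ ≈ 2.181

γ = 1/√(1 − β²) = 1/√(1 − 0.8887²) = 1/√(0.210212) = 2.181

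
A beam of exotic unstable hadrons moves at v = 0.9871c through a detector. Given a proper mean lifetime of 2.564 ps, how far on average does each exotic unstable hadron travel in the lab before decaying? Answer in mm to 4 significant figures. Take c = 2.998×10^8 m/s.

d ≈ 4.739 mm

γ = 1/√(1 − 0.9871²) = 6.24590
Dilated lifetime: Δt = γτ₀ = 6.24590 × 2.564 ps = 16.0145 ps
d = vΔt = 0.9871c × 16.0145 ps = 2.95933×10^8 m/s × 1.60145×10^-11 s = 4.739 mm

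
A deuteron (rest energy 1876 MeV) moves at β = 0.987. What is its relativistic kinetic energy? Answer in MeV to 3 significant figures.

K ≈ 9800 MeV

γ = 1/√(1 − 0.987²) = 6.2220
K = (γ − 1)m₀c² = (6.2220 − 1) × 1876 MeV = 5.2220 × 1876 MeV = 9800 MeV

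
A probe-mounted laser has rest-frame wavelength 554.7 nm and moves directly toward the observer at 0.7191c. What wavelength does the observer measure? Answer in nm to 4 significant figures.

Relativistic Doppler: λ_obs = λ_src √((1−β)/(1+β))
= 554.7 × √(0.280900/1.71910) = 554.7 × 0.404227 = 224.2 nm

λ_obs ≈ 224.2 nm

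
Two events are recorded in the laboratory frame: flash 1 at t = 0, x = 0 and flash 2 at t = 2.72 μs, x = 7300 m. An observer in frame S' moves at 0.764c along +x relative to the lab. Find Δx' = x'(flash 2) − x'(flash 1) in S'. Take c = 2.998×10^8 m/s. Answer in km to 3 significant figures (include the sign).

γ = 1/√(1 − 0.764²) = 1.5499
Δx' = γ(Δx − vΔt) = 1.5499 × (7300 m − 0.764×(2.998×10^8 m/s)×2.72×10^-6 s)
= 1.5499 × (6677.0 m) = 10.3 km

Δx' ≈ 10.3 km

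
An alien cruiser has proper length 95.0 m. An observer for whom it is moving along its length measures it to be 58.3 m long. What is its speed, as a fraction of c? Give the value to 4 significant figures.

β ≈ 0.7896

γ = L₀/L = 95.0/58.3 = 1.62950
β = √(1 − 1/γ²) = 0.7896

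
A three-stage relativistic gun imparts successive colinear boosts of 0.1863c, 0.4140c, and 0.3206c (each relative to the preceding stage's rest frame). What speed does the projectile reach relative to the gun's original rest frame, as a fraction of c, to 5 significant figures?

Compose boost 2: (0.4140 + 0.1863)/(1 + 0.4140×0.1863) = 0.60030/1.077128 = 0.5573153
Compose boost 3: (0.3206 + 0.5573153)/(1 + 0.3206×0.5573153) = 0.8779153/1.178675 = 0.74483

u ≈ 0.74483c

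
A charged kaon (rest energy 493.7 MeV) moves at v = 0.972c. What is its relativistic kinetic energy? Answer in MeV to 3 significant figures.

γ = 1/√(1 − 0.972²) = 4.2557
K = (γ − 1)m₀c² = (4.2557 − 1) × 493.7 MeV = 3.2557 × 493.7 MeV = 1610 MeV

K ≈ 1610 MeV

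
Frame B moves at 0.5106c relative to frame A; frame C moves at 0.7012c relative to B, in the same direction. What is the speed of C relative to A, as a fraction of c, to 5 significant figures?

u ≈ 0.89232c

Compose boost 2: (0.7012 + 0.5106)/(1 + 0.7012×0.5106) = 1.2118/1.358033 = 0.89232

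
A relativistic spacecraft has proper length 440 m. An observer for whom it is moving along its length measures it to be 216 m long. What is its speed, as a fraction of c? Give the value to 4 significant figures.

β ≈ 0.8712

γ = L₀/L = 440/216 = 2.03704
β = √(1 − 1/γ²) = 0.8712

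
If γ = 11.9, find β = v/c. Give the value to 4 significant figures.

β = √(1 − 1/γ²) = √(1 − 1/11.9²) = √(0.992938) = 0.9965

β ≈ 0.9965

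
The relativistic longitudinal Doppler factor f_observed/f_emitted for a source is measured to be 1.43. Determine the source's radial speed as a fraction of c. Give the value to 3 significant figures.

f_obs/f_src = √((1+β)/(1−β)) = 1.43  ⇒  (1+β)/(1−β) = 2.0449
β = |1 − D²|/(1 + D²) = |1 − 2.0449|/(1 + 2.0449) = 0.343

β ≈ 0.343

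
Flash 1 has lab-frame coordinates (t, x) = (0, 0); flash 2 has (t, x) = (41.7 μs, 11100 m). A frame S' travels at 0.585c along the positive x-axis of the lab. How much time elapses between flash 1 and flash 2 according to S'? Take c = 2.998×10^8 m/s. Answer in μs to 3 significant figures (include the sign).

Δt' ≈ 24.7 μs

γ = 1/√(1 − 0.585²) = 1.2330
Δt' = γ(Δt − vΔx/c²) = 1.2330 × (41.7 μs − 0.585×11100 m / (2.998×10^8 m/s))
= 1.2330 × (20.041 μs) = 24.7 μs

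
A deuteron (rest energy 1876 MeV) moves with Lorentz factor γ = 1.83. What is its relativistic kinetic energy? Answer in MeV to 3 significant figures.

γ = 1.83 (given)
K = (γ − 1)m₀c² = (1.83 − 1) × 1876 MeV = 0.83000 × 1876 MeV = 1560 MeV

K ≈ 1560 MeV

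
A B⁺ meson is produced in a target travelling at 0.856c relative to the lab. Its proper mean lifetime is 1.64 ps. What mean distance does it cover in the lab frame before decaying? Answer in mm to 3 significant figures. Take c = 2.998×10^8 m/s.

d ≈ 0.814 mm

γ = 1/√(1 − 0.856²) = 1.9343
Dilated lifetime: Δt = γτ₀ = 1.9343 × 1.64 ps = 3.1723 ps
d = vΔt = 0.856c × 3.1723 ps = 2.5663×10^8 m/s × 3.1723×10^-12 s = 0.814 mm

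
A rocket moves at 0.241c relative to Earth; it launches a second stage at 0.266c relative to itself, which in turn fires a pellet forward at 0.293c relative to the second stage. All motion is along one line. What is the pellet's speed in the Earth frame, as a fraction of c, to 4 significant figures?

u ≈ 0.6752c

Compose boost 2: (0.266 + 0.241)/(1 + 0.266×0.241) = 0.5070/1.06411 = 0.476456
Compose boost 3: (0.293 + 0.476456)/(1 + 0.293×0.476456) = 0.769456/1.13960 = 0.6752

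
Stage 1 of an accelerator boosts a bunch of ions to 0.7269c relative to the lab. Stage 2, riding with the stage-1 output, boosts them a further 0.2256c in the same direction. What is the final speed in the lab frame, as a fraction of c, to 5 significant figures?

Compose boost 2: (0.2256 + 0.7269)/(1 + 0.2256×0.7269) = 0.95250/1.163989 = 0.81831

u ≈ 0.81831c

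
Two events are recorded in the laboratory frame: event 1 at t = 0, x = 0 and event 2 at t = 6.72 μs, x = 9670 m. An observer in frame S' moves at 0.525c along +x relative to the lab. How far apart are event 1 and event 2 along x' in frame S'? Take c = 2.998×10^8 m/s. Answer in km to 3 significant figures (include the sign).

Δx' ≈ 10.1 km

γ = 1/√(1 − 0.525²) = 1.1749
Δx' = γ(Δx − vΔt) = 1.1749 × (9670 m − 0.525×(2.998×10^8 m/s)×6.72×10^-6 s)
= 1.1749 × (8612.3 m) = 10.1 km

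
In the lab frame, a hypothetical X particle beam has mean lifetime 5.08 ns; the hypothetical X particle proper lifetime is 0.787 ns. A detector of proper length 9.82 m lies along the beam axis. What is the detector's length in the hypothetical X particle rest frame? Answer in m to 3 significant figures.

L ≈ 1.52 m

Time dilation ⇒ γ = Δt/τ₀ = 5.08/0.787 = 6.4549
Length contraction: L = L₀/γ = 9.82/6.4549 = 1.52 m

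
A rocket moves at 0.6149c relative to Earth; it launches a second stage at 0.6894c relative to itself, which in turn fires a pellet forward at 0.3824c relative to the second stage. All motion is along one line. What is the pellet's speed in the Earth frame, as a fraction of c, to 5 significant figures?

u ≈ 0.96158c

Compose boost 2: (0.6894 + 0.6149)/(1 + 0.6894×0.6149) = 1.3043/1.423912 = 0.9159976
Compose boost 3: (0.3824 + 0.9159976)/(1 + 0.3824×0.9159976) = 1.298398/1.350277 = 0.96158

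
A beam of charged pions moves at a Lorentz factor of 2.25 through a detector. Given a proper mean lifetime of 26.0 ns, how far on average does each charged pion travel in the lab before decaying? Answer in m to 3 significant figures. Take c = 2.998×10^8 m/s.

β = √(1 − 1/γ²) = √(1 − 1/2.25²) = 0.89581
Dilated lifetime: Δt = γτ₀ = 2.25 × 26.0 ns = 58.500 ns
d = vΔt = 0.89581c × 58.500 ns = 2.6856×10^8 m/s × 5.8500×10^-8 s = 15.7 m

d ≈ 15.7 m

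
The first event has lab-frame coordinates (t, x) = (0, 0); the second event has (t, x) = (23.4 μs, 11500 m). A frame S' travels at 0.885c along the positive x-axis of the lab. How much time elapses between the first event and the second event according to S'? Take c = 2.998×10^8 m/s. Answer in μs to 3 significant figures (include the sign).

Δt' ≈ -22.7 μs

γ = 1/√(1 − 0.885²) = 2.1478
Δt' = γ(Δt − vΔx/c²) = 2.1478 × (23.4 μs − 0.885×11500 m / (2.998×10^8 m/s))
= 2.1478 × (-10.548 μs) = -22.7 μs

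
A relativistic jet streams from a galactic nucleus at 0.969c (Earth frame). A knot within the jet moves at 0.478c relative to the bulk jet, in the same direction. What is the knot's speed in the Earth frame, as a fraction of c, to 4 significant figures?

u ≈ 0.9889c

Relativistic velocity addition: u = (u' + v)/(1 + u'v/c²)
= (0.478 + 0.969)/(1 + 0.478×0.969) = 1.447/1.46318 = 0.9889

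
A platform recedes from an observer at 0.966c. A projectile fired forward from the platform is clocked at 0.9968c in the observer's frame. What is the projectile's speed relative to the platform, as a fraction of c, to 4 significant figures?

Inverse velocity addition: u' = (u − v)/(1 − uv/c²)
= (0.9968 − 0.966)/(1 − 0.9968×0.966) = 0.03080/0.0370912 = 0.8304

u' ≈ 0.8304c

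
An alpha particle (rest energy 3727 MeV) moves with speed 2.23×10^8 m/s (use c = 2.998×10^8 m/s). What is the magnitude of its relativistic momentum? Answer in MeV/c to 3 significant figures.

p ≈ 4150 MeV/c

β = v/c = 2.23×10^8 / 2.998×10^8 = 0.74383
γ = 1/√(1 − 0.74383²) = 1.4962
p = γβm₀c = 1.4962 × 0.74383 × 3727 MeV/c = 4150 MeV/c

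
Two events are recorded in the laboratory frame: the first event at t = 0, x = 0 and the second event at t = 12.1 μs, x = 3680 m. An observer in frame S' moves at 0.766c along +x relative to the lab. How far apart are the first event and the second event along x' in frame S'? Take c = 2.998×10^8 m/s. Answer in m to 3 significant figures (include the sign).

Δx' ≈ 1400 m

γ = 1/√(1 − 0.766²) = 1.5556
Δx' = γ(Δx − vΔt) = 1.5556 × (3680 m − 0.766×(2.998×10^8 m/s)×12.1×10^-6 s)
= 1.5556 × (901.27 m) = 1400 m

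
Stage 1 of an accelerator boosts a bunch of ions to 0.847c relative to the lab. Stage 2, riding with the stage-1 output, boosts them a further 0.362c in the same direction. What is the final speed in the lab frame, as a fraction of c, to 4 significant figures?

Compose boost 2: (0.362 + 0.847)/(1 + 0.362×0.847) = 1.209/1.30661 = 0.9253

u ≈ 0.9253c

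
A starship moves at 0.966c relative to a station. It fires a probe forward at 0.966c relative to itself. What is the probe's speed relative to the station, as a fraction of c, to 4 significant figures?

Relativistic velocity addition: u = (u' + v)/(1 + u'v/c²)
= (0.966 + 0.966)/(1 + 0.966×0.966) = 1.932/1.93316 = 0.9994

u ≈ 0.9994c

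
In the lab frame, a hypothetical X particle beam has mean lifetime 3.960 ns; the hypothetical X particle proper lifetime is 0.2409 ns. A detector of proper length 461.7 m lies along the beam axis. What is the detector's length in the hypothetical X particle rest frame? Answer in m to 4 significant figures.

L ≈ 28.09 m

Time dilation ⇒ γ = Δt/τ₀ = 3.960/0.2409 = 16.4384
Length contraction: L = L₀/γ = 461.7/16.4384 = 28.09 m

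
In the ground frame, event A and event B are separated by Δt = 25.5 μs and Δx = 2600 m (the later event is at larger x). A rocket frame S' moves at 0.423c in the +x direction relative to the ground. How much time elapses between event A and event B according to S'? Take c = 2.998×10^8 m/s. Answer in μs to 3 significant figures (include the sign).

γ = 1/√(1 − 0.423²) = 1.1036
Δt' = γ(Δt − vΔx/c²) = 1.1036 × (25.5 μs − 0.423×2600 m / (2.998×10^8 m/s))
= 1.1036 × (21.832 μs) = 24.1 μs

Δt' ≈ 24.1 μs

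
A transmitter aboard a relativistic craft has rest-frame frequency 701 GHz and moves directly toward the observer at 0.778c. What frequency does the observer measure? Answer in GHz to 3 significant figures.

f_obs ≈ 1980 GHz

Relativistic Doppler: f_obs = f_src √((1+β)/(1−β))
= 701 × √(1.7780/0.22200) = 701 × 2.8300 = 1980 GHz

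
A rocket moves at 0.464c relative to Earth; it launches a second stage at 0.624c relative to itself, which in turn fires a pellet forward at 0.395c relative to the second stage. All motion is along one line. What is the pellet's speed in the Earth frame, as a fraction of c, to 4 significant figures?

u ≈ 0.9291c

Compose boost 2: (0.624 + 0.464)/(1 + 0.624×0.464) = 1.088/1.28954 = 0.843714
Compose boost 3: (0.395 + 0.843714)/(1 + 0.395×0.843714) = 1.23871/1.33327 = 0.9291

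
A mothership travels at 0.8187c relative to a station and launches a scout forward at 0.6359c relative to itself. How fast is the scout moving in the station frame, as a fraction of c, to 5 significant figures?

u ≈ 0.95659c

Compose boost 2: (0.6359 + 0.8187)/(1 + 0.6359×0.8187) = 1.4546/1.520611 = 0.95659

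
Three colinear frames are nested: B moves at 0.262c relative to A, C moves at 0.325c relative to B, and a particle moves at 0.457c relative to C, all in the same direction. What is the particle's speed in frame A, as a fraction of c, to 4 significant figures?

Compose boost 2: (0.325 + 0.262)/(1 + 0.325×0.262) = 0.5870/1.08515 = 0.540939
Compose boost 3: (0.457 + 0.540939)/(1 + 0.457×0.540939) = 0.997939/1.24721 = 0.8001

u ≈ 0.8001c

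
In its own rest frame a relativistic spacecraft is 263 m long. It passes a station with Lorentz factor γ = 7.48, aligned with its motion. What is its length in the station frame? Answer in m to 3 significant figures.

L ≈ 35.2 m

γ = 7.48 (given)
Length contraction: L = L₀/γ = 263/7.48 = 35.2 m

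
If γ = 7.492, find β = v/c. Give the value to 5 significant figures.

β ≈ 0.99105

β = √(1 − 1/γ²) = √(1 − 1/7.492²) = √(0.9821842) = 0.99105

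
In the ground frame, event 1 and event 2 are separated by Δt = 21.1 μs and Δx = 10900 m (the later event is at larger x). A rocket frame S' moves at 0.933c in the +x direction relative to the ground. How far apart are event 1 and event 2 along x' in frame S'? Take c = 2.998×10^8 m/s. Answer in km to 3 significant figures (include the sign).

Δx' ≈ 13.9 km

γ = 1/√(1 − 0.933²) = 2.7787
Δx' = γ(Δx − vΔt) = 2.7787 × (10900 m − 0.933×(2.998×10^8 m/s)×21.1×10^-6 s)
= 2.7787 × (4998.0 m) = 13.9 km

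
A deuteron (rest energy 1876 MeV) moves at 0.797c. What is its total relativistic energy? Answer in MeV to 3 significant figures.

E ≈ 3110 MeV

γ = 1/√(1 − 0.797²) = 1.6557
E = γm₀c² = 1.6557 × 1876 MeV = 3110 MeV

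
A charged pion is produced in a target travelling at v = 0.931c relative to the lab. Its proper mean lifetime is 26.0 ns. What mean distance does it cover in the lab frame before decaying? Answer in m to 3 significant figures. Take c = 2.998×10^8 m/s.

d ≈ 19.9 m

γ = 1/√(1 − 0.931²) = 2.7396
Dilated lifetime: Δt = γτ₀ = 2.7396 × 26.0 ns = 71.229 ns
d = vΔt = 0.931c × 71.229 ns = 2.7911×10^8 m/s × 7.1229×10^-8 s = 19.9 m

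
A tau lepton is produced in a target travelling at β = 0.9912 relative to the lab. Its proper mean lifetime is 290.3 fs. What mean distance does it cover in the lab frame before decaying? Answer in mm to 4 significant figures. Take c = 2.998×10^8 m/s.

d ≈ 0.6517 mm

γ = 1/√(1 − 0.9912²) = 7.55442
Dilated lifetime: Δt = γτ₀ = 7.55442 × 290.3 fs = 2193.05 fs
d = vΔt = 0.9912c × 2193.05 fs = 2.97162×10^8 m/s × 2.19305×10^-12 s = 0.6517 mm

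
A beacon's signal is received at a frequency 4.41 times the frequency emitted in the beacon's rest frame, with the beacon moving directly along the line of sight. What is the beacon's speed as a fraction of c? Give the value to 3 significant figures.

β ≈ 0.902

f_obs/f_src = √((1+β)/(1−β)) = 4.41  ⇒  (1+β)/(1−β) = 19.448
β = |1 − D²|/(1 + D²) = |1 − 19.448|/(1 + 19.448) = 0.902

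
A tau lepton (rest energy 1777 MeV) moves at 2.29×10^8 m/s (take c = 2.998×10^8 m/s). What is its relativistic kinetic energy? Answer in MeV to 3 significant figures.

β = v/c = 2.29×10^8 / 2.998×10^8 = 0.76384
γ = 1/√(1 − 0.76384²) = 1.5494
K = (γ − 1)m₀c² = (1.5494 − 1) × 1777 MeV = 0.54942 × 1777 MeV = 976 MeV

K ≈ 976 MeV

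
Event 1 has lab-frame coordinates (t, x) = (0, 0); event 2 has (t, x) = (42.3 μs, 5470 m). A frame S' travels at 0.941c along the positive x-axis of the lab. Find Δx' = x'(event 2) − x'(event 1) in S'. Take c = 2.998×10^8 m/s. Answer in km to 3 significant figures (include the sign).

Δx' ≈ -19.1 km

γ = 1/√(1 − 0.941²) = 2.9550
Δx' = γ(Δx − vΔt) = 2.9550 × (5470 m − 0.941×(2.998×10^8 m/s)×42.3×10^-6 s)
= 2.9550 × (-6463.3 m) = -19.1 km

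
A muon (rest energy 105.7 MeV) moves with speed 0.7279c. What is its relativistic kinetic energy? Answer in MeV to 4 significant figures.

γ = 1/√(1 − 0.7279²) = 1.45840
K = (γ − 1)m₀c² = (1.45840 − 1) × 105.7 MeV = 0.458399 × 105.7 MeV = 48.45 MeV

K ≈ 48.45 MeV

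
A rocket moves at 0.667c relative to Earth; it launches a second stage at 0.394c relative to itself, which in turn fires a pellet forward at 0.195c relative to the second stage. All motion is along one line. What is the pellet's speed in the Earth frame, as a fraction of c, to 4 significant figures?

u ≈ 0.8895c

Compose boost 2: (0.394 + 0.667)/(1 + 0.394×0.667) = 1.061/1.26280 = 0.840198
Compose boost 3: (0.195 + 0.840198)/(1 + 0.195×0.840198) = 1.03520/1.16384 = 0.8895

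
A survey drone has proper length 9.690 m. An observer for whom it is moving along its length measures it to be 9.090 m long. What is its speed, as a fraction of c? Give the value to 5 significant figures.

γ = L₀/L = 9.690/9.090 = 1.066007
β = √(1 − 1/γ²) = 0.34642

β ≈ 0.34642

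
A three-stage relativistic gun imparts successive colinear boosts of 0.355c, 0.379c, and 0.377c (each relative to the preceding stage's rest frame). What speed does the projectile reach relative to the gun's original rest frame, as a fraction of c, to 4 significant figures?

Compose boost 2: (0.379 + 0.355)/(1 + 0.379×0.355) = 0.7340/1.13454 = 0.646955
Compose boost 3: (0.377 + 0.646955)/(1 + 0.377×0.646955) = 1.02396/1.24390 = 0.8232

u ≈ 0.8232c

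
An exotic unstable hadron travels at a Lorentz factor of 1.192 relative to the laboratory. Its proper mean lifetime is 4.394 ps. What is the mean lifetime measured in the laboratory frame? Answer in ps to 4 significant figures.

γ = 1.192 (given)
Time dilation: Δt = γτ₀ = 1.192 × 4.394 ps = 5.238 ps

Δt ≈ 5.238 ps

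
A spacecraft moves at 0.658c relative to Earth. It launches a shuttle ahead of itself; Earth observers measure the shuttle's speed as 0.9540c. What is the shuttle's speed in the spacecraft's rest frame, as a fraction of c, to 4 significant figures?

u' ≈ 0.7951c

Inverse velocity addition: u' = (u − v)/(1 − uv/c²)
= (0.9540 − 0.658)/(1 − 0.9540×0.658) = 0.2960/0.372268 = 0.7951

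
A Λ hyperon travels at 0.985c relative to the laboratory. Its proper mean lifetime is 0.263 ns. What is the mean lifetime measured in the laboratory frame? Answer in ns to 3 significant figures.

Δt ≈ 1.52 ns

γ = 1/√(1 − 0.985²) = 5.7953
Time dilation: Δt = γτ₀ = 5.7953 × 0.263 ns = 1.52 ns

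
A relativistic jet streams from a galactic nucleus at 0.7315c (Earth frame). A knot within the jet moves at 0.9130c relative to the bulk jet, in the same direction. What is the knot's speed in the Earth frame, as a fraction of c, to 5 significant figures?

Relativistic velocity addition: u = (u' + v)/(1 + u'v/c²)
= (0.9130 + 0.7315)/(1 + 0.9130×0.7315) = 1.6445/1.667860 = 0.98599

u ≈ 0.98599c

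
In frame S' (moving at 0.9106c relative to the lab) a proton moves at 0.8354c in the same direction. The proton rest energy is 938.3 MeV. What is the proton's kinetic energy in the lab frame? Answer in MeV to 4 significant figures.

u_lab = (0.8354 + 0.9106)/(1 + 0.8354×0.9106) = 0.9916425
γ = 1/√(1 − 0.9916425²) = 7.75095
K = (γ − 1)m₀c² = (7.75095 − 1) × 938.3 = 6.75095 × 938.3 = 6334 MeV

K ≈ 6334 MeV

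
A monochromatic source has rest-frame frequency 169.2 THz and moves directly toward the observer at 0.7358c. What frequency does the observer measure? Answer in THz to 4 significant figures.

f_obs ≈ 433.7 THz

Relativistic Doppler: f_obs = f_src √((1+β)/(1−β))
= 169.2 × √(1.73580/0.264200) = 169.2 × 2.56321 = 433.7 THz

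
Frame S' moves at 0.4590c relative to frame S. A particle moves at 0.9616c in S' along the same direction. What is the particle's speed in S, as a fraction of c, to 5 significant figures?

Relativistic velocity addition: u = (u' + v)/(1 + u'v/c²)
= (0.9616 + 0.4590)/(1 + 0.9616×0.4590) = 1.4206/1.441374 = 0.98559

u ≈ 0.98559c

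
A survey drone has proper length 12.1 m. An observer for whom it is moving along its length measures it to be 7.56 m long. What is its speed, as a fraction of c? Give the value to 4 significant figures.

β ≈ 0.7808

γ = L₀/L = 12.1/7.56 = 1.60053
β = √(1 − 1/γ²) = 0.7808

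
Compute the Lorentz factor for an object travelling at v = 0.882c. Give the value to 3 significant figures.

γ = 1/√(1 − β²) = 1/√(1 − 0.882²) = 1/√(0.22208) = 2.12

γ ≈ 2.12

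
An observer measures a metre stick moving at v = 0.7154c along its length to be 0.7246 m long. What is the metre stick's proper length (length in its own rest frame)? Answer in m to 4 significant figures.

γ = 1/√(1 − 0.7154²) = 1.43120
L₀ = γL = 1.43120 × 0.7246 = 1.037 m

L₀ ≈ 1.037 m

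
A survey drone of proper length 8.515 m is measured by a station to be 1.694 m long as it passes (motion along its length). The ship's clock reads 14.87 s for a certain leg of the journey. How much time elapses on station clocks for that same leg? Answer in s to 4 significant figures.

Length contraction ⇒ γ = L₀/L = 8.515/1.694 = 5.02656
Time dilation: Δt = γτ₀ = 5.02656 × 14.87 s = 74.75 s

Δt ≈ 74.75 s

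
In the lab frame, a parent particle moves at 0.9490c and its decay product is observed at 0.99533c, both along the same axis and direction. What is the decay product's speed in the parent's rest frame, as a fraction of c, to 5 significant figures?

Inverse velocity addition: u' = (u − v)/(1 − uv/c²)
= (0.99533 − 0.9490)/(1 − 0.99533×0.9490) = 0.046330/0.05543183 = 0.83580

u' ≈ 0.83580c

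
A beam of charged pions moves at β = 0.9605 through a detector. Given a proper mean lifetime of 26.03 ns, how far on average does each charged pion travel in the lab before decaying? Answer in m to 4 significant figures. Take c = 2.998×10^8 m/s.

d ≈ 26.94 m

γ = 1/√(1 − 0.9605²) = 3.59350
Dilated lifetime: Δt = γτ₀ = 3.59350 × 26.03 ns = 93.5389 ns
d = vΔt = 0.9605c × 93.5389 ns = 2.87958×10^8 m/s × 9.35389×10^-8 s = 26.94 m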